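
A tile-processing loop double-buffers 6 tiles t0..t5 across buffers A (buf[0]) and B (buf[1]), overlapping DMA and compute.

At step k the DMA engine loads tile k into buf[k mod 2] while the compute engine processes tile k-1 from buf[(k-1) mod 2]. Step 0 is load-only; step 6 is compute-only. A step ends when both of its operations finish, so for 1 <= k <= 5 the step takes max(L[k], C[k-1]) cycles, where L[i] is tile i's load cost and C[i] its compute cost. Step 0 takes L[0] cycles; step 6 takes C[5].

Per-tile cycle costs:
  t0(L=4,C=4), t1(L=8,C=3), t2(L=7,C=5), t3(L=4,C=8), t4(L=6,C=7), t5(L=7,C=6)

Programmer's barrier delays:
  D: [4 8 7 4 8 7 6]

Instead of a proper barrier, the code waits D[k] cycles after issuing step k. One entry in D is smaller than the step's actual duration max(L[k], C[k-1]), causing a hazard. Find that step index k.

hazard at step 3

step 0: need L[0]=4 = 4; D[0]=4 ok
step 1: need max(L[1]=8,C[0]=4) = 8; D[1]=8 ok
step 2: need max(L[2]=7,C[1]=3) = 7; D[2]=7 ok
step 3: need max(L[3]=4,C[2]=5) = 5; D[3]=4 SHORT
step 4: need max(L[4]=6,C[3]=8) = 8; D[4]=8 ok
step 5: need max(L[5]=7,C[4]=7) = 7; D[5]=7 ok
step 6: need C[5]=6 = 6; D[6]=6 ok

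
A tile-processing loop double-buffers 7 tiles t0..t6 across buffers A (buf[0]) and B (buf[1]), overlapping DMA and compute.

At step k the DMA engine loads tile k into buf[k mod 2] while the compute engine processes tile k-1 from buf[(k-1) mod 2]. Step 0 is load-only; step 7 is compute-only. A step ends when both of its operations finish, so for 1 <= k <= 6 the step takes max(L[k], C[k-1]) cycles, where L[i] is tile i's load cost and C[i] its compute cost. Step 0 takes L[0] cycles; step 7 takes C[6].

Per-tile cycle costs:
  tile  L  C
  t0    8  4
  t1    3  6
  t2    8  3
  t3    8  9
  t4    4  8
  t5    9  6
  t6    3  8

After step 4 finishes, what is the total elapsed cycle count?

end_cycle[4] = 37

k=0 load=t0/8c comp=- wait=8 total=8
k=1 load=t1/3c comp=t0/4c wait=4 total=12
k=2 load=t2/8c comp=t1/6c wait=8 total=20
k=3 load=t3/8c comp=t2/3c wait=8 total=28
k=4 load=t4/4c comp=t3/9c wait=9 total=37
k=5 load=t5/9c comp=t4/8c wait=9 total=46
k=6 load=t6/3c comp=t5/6c wait=6 total=52
k=7 load=- comp=t6/8c wait=8 total=60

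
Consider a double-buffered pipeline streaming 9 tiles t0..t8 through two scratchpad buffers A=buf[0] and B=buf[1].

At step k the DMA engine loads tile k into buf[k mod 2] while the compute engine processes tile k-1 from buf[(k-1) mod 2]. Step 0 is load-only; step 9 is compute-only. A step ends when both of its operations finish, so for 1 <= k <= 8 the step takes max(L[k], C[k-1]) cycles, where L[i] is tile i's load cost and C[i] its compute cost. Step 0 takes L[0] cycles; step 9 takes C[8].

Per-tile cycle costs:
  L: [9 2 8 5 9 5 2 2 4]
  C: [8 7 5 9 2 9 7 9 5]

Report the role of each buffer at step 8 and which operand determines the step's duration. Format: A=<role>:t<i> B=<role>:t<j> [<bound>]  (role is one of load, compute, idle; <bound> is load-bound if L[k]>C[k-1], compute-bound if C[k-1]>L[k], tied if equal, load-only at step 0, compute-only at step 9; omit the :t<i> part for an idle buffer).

step 8: A=load:t8 B=compute:t7 [compute-bound]

k=0 load=t0/9c comp=- wait=9 total=9
k=1 load=t1/2c comp=t0/8c wait=8 total=17
k=2 load=t2/8c comp=t1/7c wait=8 total=25
k=3 load=t3/5c comp=t2/5c wait=5 total=30
k=4 load=t4/9c comp=t3/9c wait=9 total=39
k=5 load=t5/5c comp=t4/2c wait=5 total=44
k=6 load=t6/2c comp=t5/9c wait=9 total=53
k=7 load=t7/2c comp=t6/7c wait=7 total=60
k=8 load=t8/4c comp=t7/9c wait=9 total=69
k=9 load=- comp=t8/5c wait=5 total=74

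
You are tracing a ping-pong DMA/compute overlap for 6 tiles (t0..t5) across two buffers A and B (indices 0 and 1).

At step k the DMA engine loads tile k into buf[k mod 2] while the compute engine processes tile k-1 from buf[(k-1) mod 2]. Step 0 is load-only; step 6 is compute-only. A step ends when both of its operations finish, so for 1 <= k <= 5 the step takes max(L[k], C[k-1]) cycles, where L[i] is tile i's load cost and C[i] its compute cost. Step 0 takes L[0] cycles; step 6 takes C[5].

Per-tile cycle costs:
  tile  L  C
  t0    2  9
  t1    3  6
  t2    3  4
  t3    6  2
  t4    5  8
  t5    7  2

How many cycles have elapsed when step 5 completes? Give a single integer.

end_cycle[5] = 36

  0. 2=2c; end=2; A:t0 B:-
  1. max(3,9)=9c; end=11; A:t0 B:t1
  2. max(3,6)=6c; end=17; A:t2 B:t1
  3. max(6,4)=6c; end=23; A:t2 B:t3
  4. max(5,2)=5c; end=28; A:t4 B:t3
  5. max(7,8)=8c; end=36; A:t4 B:t5
  6. 2=2c; end=38; A:t4 B:t5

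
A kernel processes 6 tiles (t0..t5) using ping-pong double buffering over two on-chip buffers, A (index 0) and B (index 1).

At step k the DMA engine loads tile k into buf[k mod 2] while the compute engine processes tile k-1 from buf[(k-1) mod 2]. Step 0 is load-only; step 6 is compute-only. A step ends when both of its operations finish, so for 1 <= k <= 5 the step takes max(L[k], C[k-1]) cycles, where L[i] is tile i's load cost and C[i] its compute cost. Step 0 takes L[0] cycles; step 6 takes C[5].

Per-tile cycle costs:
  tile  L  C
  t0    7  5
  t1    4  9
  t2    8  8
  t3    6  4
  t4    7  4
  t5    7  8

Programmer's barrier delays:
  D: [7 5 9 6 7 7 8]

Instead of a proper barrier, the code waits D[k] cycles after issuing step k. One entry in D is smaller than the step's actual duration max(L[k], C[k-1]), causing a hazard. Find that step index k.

[0] required=L[0]=7=7 vs D=7 ok
[1] required=max(L[1]=4,C[0]=5)=5 vs D=5 ok
[2] required=max(L[2]=8,C[1]=9)=9 vs D=9 ok
[3] required=max(L[3]=6,C[2]=8)=8 vs D=6 SHORT
[4] required=max(L[4]=7,C[3]=4)=7 vs D=7 ok
[5] required=max(L[5]=7,C[4]=4)=7 vs D=7 ok
[6] required=C[5]=8=8 vs D=8 ok

hazard at step 3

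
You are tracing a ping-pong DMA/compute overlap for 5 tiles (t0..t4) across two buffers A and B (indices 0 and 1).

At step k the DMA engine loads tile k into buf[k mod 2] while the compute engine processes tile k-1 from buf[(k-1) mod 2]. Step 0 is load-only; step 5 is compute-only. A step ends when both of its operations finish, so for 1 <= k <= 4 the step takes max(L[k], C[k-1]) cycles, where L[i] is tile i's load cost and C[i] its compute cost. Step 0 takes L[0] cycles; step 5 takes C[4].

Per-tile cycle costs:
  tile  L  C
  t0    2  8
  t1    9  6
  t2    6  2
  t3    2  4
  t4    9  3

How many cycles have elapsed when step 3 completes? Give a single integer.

end_cycle[3] = 19

[0] DMA t0→A (2c) ∥ CU idle ⇒ 2c, clock 2
[1] DMA t1→B (9c) ∥ CU A:t0 (8c) ⇒ 9c, clock 11
[2] DMA t2→A (6c) ∥ CU B:t1 (6c) ⇒ 6c, clock 17
[3] DMA t3→B (2c) ∥ CU A:t2 (2c) ⇒ 2c, clock 19
[4] DMA t4→A (9c) ∥ CU B:t3 (4c) ⇒ 9c, clock 28
[5] DMA idle ∥ CU A:t4 (3c) ⇒ 3c, clock 31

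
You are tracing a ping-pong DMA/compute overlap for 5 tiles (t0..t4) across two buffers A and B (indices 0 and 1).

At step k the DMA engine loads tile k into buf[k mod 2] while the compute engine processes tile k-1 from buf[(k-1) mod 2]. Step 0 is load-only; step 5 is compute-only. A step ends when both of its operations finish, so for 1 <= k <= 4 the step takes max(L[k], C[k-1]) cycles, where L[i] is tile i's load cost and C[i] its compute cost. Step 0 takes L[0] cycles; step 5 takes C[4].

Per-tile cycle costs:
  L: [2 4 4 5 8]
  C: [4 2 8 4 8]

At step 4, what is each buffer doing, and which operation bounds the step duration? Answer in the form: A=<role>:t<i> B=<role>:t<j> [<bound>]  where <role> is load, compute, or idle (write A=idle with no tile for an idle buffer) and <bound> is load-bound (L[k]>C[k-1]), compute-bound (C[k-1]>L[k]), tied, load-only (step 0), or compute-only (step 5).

step 4: A=load:t4 B=compute:t3 [load-bound]

step 0: L[0]=2 → dur=2, Σ=2 | A=load:t0 B=idle [load-only]
step 1: L[1]=4 C[0]=4 → dur=4, Σ=6 | A=compute:t0 B=load:t1 [tied]
step 2: L[2]=4 C[1]=2 → dur=4, Σ=10 | A=load:t2 B=compute:t1 [load-bound]
step 3: L[3]=5 C[2]=8 → dur=8, Σ=18 | A=compute:t2 B=load:t3 [compute-bound]
step 4: L[4]=8 C[3]=4 → dur=8, Σ=26 | A=load:t4 B=compute:t3 [load-bound]
step 5: C[4]=8 → dur=8, Σ=34 | A=compute:t4 B=idle [compute-only]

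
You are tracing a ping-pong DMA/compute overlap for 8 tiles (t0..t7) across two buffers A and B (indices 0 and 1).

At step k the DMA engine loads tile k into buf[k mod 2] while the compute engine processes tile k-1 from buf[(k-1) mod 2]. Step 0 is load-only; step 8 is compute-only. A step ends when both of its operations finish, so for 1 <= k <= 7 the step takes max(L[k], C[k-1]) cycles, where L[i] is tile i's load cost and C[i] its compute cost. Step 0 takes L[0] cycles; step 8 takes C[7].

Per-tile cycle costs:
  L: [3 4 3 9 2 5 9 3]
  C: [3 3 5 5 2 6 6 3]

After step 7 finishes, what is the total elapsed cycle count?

end_cycle[7] = 44

  0. 3=3c; end=3; A:t0 B:-
  1. max(4,3)=4c; end=7; A:t0 B:t1
  2. max(3,3)=3c; end=10; A:t2 B:t1
  3. max(9,5)=9c; end=19; A:t2 B:t3
  4. max(2,5)=5c; end=24; A:t4 B:t3
  5. max(5,2)=5c; end=29; A:t4 B:t5
  6. max(9,6)=9c; end=38; A:t6 B:t5
  7. max(3,6)=6c; end=44; A:t6 B:t7
  8. 3=3c; end=47; A:t6 B:t7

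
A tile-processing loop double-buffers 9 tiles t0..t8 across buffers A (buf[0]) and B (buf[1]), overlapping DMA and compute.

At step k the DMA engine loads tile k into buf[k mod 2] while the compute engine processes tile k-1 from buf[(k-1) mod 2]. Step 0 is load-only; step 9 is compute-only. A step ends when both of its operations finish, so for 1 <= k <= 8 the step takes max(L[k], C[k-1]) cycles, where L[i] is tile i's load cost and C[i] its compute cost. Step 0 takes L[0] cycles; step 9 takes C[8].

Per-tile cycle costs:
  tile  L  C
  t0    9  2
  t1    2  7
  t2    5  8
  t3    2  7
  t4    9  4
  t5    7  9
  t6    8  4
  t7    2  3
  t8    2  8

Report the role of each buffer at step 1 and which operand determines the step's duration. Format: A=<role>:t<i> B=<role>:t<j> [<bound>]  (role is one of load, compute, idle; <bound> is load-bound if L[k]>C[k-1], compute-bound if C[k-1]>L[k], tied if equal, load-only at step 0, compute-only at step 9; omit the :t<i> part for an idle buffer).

k=0 load=t0/9c comp=- wait=9 total=9
k=1 load=t1/2c comp=t0/2c wait=2 total=11
k=2 load=t2/5c comp=t1/7c wait=7 total=18
k=3 load=t3/2c comp=t2/8c wait=8 total=26
k=4 load=t4/9c comp=t3/7c wait=9 total=35
k=5 load=t5/7c comp=t4/4c wait=7 total=42
k=6 load=t6/8c comp=t5/9c wait=9 total=51
k=7 load=t7/2c comp=t6/4c wait=4 total=55
k=8 load=t8/2c comp=t7/3c wait=3 total=58
k=9 load=- comp=t8/8c wait=8 total=66

step 1: A=compute:t0 B=load:t1 [tied]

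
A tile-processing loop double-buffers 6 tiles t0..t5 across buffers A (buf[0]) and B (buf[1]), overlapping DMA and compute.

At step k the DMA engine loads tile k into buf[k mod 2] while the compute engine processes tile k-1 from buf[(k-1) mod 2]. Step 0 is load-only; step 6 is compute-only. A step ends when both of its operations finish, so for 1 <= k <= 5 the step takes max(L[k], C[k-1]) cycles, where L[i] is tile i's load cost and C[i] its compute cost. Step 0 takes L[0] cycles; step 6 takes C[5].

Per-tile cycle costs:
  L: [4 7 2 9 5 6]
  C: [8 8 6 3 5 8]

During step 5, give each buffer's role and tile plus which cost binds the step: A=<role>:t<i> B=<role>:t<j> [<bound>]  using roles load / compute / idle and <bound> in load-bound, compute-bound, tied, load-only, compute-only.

step 0: L[0]=4 → dur=4, Σ=4 | A=load:t0 B=idle [load-only]
step 1: L[1]=7 C[0]=8 → dur=8, Σ=12 | A=compute:t0 B=load:t1 [compute-bound]
step 2: L[2]=2 C[1]=8 → dur=8, Σ=20 | A=load:t2 B=compute:t1 [compute-bound]
step 3: L[3]=9 C[2]=6 → dur=9, Σ=29 | A=compute:t2 B=load:t3 [load-bound]
step 4: L[4]=5 C[3]=3 → dur=5, Σ=34 | A=load:t4 B=compute:t3 [load-bound]
step 5: L[5]=6 C[4]=5 → dur=6, Σ=40 | A=compute:t4 B=load:t5 [load-bound]
step 6: C[5]=8 → dur=8, Σ=48 | A=idle B=compute:t5 [compute-only]

step 5: A=compute:t4 B=load:t5 [load-bound]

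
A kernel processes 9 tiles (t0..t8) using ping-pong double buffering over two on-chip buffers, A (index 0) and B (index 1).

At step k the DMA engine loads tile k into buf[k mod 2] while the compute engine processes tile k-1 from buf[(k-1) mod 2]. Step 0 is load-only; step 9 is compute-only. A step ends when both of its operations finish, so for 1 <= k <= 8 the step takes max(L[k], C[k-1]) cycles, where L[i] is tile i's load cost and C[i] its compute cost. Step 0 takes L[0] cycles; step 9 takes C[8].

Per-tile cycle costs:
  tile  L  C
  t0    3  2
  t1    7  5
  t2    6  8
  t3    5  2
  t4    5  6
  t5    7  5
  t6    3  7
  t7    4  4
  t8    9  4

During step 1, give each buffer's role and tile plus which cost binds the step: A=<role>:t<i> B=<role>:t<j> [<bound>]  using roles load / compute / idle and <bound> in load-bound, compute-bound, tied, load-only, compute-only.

k=0 load=t0/3c comp=- wait=3 total=3
k=1 load=t1/7c comp=t0/2c wait=7 total=10
k=2 load=t2/6c comp=t1/5c wait=6 total=16
k=3 load=t3/5c comp=t2/8c wait=8 total=24
k=4 load=t4/5c comp=t3/2c wait=5 total=29
k=5 load=t5/7c comp=t4/6c wait=7 total=36
k=6 load=t6/3c comp=t5/5c wait=5 total=41
k=7 load=t7/4c comp=t6/7c wait=7 total=48
k=8 load=t8/9c comp=t7/4c wait=9 total=57
k=9 load=- comp=t8/4c wait=4 total=61

step 1: A=compute:t0 B=load:t1 [load-bound]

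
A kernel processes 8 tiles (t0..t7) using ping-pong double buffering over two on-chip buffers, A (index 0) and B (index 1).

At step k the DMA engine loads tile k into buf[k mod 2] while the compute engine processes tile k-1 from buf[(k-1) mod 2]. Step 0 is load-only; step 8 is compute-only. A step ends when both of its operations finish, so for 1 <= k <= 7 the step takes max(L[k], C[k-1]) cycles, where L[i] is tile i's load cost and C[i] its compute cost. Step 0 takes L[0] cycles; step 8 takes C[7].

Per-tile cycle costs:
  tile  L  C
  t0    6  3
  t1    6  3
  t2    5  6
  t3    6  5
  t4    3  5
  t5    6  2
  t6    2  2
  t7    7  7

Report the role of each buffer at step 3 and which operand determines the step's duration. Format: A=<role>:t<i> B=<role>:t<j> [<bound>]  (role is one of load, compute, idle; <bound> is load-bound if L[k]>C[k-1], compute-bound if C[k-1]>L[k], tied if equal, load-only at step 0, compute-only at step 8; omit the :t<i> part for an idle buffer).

step 0: L[0]=6 → dur=6, Σ=6 | A=load:t0 B=idle [load-only]
step 1: L[1]=6 C[0]=3 → dur=6, Σ=12 | A=compute:t0 B=load:t1 [load-bound]
step 2: L[2]=5 C[1]=3 → dur=5, Σ=17 | A=load:t2 B=compute:t1 [load-bound]
step 3: L[3]=6 C[2]=6 → dur=6, Σ=23 | A=compute:t2 B=load:t3 [tied]
step 4: L[4]=3 C[3]=5 → dur=5, Σ=28 | A=load:t4 B=compute:t3 [compute-bound]
step 5: L[5]=6 C[4]=5 → dur=6, Σ=34 | A=compute:t4 B=load:t5 [load-bound]
step 6: L[6]=2 C[5]=2 → dur=2, Σ=36 | A=load:t6 B=compute:t5 [tied]
step 7: L[7]=7 C[6]=2 → dur=7, Σ=43 | A=compute:t6 B=load:t7 [load-bound]
step 8: C[7]=7 → dur=7, Σ=50 | A=idle B=compute:t7 [compute-only]

step 3: A=compute:t2 B=load:t3 [tied]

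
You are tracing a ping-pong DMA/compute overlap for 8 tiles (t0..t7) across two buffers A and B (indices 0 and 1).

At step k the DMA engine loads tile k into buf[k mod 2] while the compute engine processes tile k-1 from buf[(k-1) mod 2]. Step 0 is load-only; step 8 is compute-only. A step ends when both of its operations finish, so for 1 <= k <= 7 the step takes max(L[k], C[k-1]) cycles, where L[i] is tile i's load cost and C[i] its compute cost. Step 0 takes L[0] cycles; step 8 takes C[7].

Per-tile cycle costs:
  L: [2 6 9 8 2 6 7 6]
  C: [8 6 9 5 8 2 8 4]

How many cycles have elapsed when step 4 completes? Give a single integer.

k=0 load=t0/2c comp=- wait=2 total=2
k=1 load=t1/6c comp=t0/8c wait=8 total=10
k=2 load=t2/9c comp=t1/6c wait=9 total=19
k=3 load=t3/8c comp=t2/9c wait=9 total=28
k=4 load=t4/2c comp=t3/5c wait=5 total=33
k=5 load=t5/6c comp=t4/8c wait=8 total=41
k=6 load=t6/7c comp=t5/2c wait=7 total=48
k=7 load=t7/6c comp=t6/8c wait=8 total=56
k=8 load=- comp=t7/4c wait=4 total=60

end_cycle[4] = 33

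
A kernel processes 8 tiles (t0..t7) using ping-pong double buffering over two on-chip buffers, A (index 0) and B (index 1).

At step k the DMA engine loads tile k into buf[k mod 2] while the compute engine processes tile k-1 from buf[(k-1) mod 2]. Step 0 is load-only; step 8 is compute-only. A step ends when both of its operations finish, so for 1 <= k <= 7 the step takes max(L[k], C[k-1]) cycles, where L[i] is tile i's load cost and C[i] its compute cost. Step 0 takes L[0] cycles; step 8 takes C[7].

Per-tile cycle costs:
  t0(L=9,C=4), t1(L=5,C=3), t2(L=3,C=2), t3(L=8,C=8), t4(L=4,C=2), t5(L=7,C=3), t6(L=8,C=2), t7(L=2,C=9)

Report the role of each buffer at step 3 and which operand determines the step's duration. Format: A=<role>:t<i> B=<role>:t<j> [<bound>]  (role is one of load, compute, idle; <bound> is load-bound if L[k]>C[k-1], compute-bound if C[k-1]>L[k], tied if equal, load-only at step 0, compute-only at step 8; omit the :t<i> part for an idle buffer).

  0. 9=9c; end=9; A:t0 B:-
  1. max(5,4)=5c; end=14; A:t0 B:t1
  2. max(3,3)=3c; end=17; A:t2 B:t1
  3. max(8,2)=8c; end=25; A:t2 B:t3
  4. max(4,8)=8c; end=33; A:t4 B:t3
  5. max(7,2)=7c; end=40; A:t4 B:t5
  6. max(8,3)=8c; end=48; A:t6 B:t5
  7. max(2,2)=2c; end=50; A:t6 B:t7
  8. 9=9c; end=59; A:t6 B:t7

step 3: A=compute:t2 B=load:t3 [load-bound]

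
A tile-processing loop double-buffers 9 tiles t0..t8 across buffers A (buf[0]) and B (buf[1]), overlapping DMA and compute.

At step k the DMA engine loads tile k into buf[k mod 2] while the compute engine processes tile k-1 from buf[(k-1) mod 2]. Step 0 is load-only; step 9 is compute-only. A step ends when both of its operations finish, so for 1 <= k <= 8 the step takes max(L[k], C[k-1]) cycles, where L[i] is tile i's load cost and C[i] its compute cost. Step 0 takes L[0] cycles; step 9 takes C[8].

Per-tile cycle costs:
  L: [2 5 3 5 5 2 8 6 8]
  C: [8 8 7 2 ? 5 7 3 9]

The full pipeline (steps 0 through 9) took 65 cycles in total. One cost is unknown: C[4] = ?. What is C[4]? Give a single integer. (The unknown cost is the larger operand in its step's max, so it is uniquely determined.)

step 0 = dur = L[0]=2 = 2
step 1 = dur = max(L[1]=5, C[0]=8) = 8
step 2 = dur = max(L[2]=3, C[1]=8) = 8
step 3 = dur = max(L[3]=5, C[2]=7) = 7
step 4 = dur = max(L[4]=5, C[3]=2) = 5
step 5 = dur = max(L[5]=2, C[4]=?) = C[4]  (unknown; binding)
step 6 = dur = max(L[6]=8, C[5]=5) = 8
step 7 = dur = max(L[7]=6, C[6]=7) = 7
step 8 = dur = max(L[8]=8, C[7]=3) = 8
step 9 = dur = C[8]=9 = 9
sum of known step durations = 62
dur[5] = total - known = 65 - 62 = 3
C[4] is the binding max in step 5, so C[4] = dur[5] = 3

C[4] = 3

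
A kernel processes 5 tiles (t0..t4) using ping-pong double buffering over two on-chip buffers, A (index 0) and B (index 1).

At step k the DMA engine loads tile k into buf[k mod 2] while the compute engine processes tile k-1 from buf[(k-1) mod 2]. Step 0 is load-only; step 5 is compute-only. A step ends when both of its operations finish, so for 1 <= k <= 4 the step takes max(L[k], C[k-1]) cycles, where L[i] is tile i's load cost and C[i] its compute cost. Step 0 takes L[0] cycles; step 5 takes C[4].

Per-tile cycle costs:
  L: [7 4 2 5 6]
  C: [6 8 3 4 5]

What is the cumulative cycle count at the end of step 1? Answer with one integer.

end_cycle[1] = 13

  0. 7=7c; end=7; A:t0 B:-
  1. max(4,6)=6c; end=13; A:t0 B:t1
  2. max(2,8)=8c; end=21; A:t2 B:t1
  3. max(5,3)=5c; end=26; A:t2 B:t3
  4. max(6,4)=6c; end=32; A:t4 B:t3
  5. 5=5c; end=37; A:t4 B:t3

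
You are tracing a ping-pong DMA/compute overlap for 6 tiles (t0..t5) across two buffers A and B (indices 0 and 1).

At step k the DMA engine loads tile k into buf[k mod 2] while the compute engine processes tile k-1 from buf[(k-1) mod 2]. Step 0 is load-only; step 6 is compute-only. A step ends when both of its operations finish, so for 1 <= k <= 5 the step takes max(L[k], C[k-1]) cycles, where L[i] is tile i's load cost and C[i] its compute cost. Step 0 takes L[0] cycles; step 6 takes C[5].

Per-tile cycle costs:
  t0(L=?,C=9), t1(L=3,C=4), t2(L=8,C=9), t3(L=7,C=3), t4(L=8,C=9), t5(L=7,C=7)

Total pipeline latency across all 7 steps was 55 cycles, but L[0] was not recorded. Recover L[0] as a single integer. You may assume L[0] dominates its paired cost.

step 0 | dur = L[0]=? = L[0]  (unknown; binding)
step 1 | dur = max(L[1]=3, C[0]=9) = 9
step 2 | dur = max(L[2]=8, C[1]=4) = 8
step 3 | dur = max(L[3]=7, C[2]=9) = 9
step 4 | dur = max(L[4]=8, C[3]=3) = 8
step 5 | dur = max(L[5]=7, C[4]=9) = 9
step 6 | dur = C[5]=7 = 7
sum of known step durations = 50
dur[0] = total - known = 55 - 50 = 5
L[0] is the binding max in step 0, so L[0] = dur[0] = 5

L[0] = 5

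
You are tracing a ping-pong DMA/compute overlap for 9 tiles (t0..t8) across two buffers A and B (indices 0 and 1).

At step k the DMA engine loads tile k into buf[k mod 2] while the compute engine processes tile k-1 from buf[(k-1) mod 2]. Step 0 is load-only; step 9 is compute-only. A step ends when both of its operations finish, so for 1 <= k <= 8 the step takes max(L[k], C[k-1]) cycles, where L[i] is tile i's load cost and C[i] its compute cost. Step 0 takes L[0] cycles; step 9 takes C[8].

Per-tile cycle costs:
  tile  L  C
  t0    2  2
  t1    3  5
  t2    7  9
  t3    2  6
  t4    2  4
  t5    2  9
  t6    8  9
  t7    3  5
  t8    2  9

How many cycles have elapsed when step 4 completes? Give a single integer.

end_cycle[4] = 27

  0. 2=2c; end=2; A:t0 B:-
  1. max(3,2)=3c; end=5; A:t0 B:t1
  2. max(7,5)=7c; end=12; A:t2 B:t1
  3. max(2,9)=9c; end=21; A:t2 B:t3
  4. max(2,6)=6c; end=27; A:t4 B:t3
  5. max(2,4)=4c; end=31; A:t4 B:t5
  6. max(8,9)=9c; end=40; A:t6 B:t5
  7. max(3,9)=9c; end=49; A:t6 B:t7
  8. max(2,5)=5c; end=54; A:t8 B:t7
  9. 9=9c; end=63; A:t8 B:t7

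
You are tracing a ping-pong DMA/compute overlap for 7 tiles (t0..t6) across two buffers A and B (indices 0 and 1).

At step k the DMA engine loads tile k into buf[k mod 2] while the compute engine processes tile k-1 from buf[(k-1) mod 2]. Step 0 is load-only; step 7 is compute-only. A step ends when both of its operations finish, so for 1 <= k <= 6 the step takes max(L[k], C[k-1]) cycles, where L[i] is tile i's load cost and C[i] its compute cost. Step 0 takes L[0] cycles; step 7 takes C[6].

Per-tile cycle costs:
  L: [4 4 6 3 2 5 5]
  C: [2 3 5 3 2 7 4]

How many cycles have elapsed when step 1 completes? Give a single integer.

end_cycle[1] = 8

[0] DMA t0→A (4c) ∥ CU idle ⇒ 4c, clock 4
[1] DMA t1→B (4c) ∥ CU A:t0 (2c) ⇒ 4c, clock 8
[2] DMA t2→A (6c) ∥ CU B:t1 (3c) ⇒ 6c, clock 14
[3] DMA t3→B (3c) ∥ CU A:t2 (5c) ⇒ 5c, clock 19
[4] DMA t4→A (2c) ∥ CU B:t3 (3c) ⇒ 3c, clock 22
[5] DMA t5→B (5c) ∥ CU A:t4 (2c) ⇒ 5c, clock 27
[6] DMA t6→A (5c) ∥ CU B:t5 (7c) ⇒ 7c, clock 34
[7] DMA idle ∥ CU A:t6 (4c) ⇒ 4c, clock 38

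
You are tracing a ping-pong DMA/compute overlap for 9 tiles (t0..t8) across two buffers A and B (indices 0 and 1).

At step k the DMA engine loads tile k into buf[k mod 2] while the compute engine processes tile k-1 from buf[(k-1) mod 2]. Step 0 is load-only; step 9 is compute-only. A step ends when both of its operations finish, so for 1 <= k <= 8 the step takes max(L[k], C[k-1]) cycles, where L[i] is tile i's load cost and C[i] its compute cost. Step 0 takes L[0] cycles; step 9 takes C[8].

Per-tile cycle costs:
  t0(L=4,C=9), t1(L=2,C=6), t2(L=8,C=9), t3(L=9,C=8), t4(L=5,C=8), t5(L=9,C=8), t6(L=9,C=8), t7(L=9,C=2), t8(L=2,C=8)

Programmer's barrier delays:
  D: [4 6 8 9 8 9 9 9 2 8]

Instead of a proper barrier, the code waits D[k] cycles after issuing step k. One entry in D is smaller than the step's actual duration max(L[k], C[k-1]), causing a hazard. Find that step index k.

hazard at step 1

[0] required=L[0]=4=4 vs D=4 ok
[1] required=max(L[1]=2,C[0]=9)=9 vs D=6 SHORT
[2] required=max(L[2]=8,C[1]=6)=8 vs D=8 ok
[3] required=max(L[3]=9,C[2]=9)=9 vs D=9 ok
[4] required=max(L[4]=5,C[3]=8)=8 vs D=8 ok
[5] required=max(L[5]=9,C[4]=8)=9 vs D=9 ok
[6] required=max(L[6]=9,C[5]=8)=9 vs D=9 ok
[7] required=max(L[7]=9,C[6]=8)=9 vs D=9 ok
[8] required=max(L[8]=2,C[7]=2)=2 vs D=2 ok
[9] required=C[8]=8=8 vs D=8 ok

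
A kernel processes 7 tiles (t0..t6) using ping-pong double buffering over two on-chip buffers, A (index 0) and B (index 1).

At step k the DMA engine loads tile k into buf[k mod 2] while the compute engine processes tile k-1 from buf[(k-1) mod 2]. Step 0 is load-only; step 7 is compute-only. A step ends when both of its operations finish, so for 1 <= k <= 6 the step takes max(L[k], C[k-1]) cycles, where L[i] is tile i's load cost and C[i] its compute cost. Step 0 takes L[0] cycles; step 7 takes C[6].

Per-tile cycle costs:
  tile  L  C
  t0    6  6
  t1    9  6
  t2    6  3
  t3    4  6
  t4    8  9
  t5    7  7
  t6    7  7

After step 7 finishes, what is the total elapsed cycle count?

[0] DMA t0→A (6c) ∥ CU idle ⇒ 6c, clock 6
[1] DMA t1→B (9c) ∥ CU A:t0 (6c) ⇒ 9c, clock 15
[2] DMA t2→A (6c) ∥ CU B:t1 (6c) ⇒ 6c, clock 21
[3] DMA t3→B (4c) ∥ CU A:t2 (3c) ⇒ 4c, clock 25
[4] DMA t4→A (8c) ∥ CU B:t3 (6c) ⇒ 8c, clock 33
[5] DMA t5→B (7c) ∥ CU A:t4 (9c) ⇒ 9c, clock 42
[6] DMA t6→A (7c) ∥ CU B:t5 (7c) ⇒ 7c, clock 49
[7] DMA idle ∥ CU A:t6 (7c) ⇒ 7c, clock 56

end_cycle[7] = 56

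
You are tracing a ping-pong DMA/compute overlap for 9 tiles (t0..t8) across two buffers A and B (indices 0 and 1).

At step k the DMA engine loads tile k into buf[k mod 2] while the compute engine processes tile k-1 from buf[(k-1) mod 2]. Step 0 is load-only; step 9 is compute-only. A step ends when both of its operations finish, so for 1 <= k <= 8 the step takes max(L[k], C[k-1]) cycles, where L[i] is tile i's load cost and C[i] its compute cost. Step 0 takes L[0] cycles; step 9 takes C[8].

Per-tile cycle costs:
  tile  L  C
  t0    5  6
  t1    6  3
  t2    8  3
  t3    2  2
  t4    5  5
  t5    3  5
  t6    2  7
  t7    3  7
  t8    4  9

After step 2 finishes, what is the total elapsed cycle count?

end_cycle[2] = 19

k=0 load=t0/5c comp=- wait=5 total=5
k=1 load=t1/6c comp=t0/6c wait=6 total=11
k=2 load=t2/8c comp=t1/3c wait=8 total=19
k=3 load=t3/2c comp=t2/3c wait=3 total=22
k=4 load=t4/5c comp=t3/2c wait=5 total=27
k=5 load=t5/3c comp=t4/5c wait=5 total=32
k=6 load=t6/2c comp=t5/5c wait=5 total=37
k=7 load=t7/3c comp=t6/7c wait=7 total=44
k=8 load=t8/4c comp=t7/7c wait=7 total=51
k=9 load=- comp=t8/9c wait=9 total=60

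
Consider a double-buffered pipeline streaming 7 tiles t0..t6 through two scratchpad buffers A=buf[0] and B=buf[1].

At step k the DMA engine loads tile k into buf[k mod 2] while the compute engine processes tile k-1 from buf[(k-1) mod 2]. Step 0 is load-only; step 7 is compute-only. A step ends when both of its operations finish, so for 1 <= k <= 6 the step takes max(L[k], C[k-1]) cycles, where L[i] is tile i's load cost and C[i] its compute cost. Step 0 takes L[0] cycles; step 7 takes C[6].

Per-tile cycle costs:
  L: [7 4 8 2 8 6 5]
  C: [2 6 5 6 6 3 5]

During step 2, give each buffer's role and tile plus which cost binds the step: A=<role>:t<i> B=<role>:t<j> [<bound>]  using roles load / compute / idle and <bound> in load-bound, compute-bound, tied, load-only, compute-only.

step 2: A=load:t2 B=compute:t1 [load-bound]

[0] DMA t0→A (7c) ∥ CU idle ⇒ 7c, clock 7
[1] DMA t1→B (4c) ∥ CU A:t0 (2c) ⇒ 4c, clock 11
[2] DMA t2→A (8c) ∥ CU B:t1 (6c) ⇒ 8c, clock 19
[3] DMA t3→B (2c) ∥ CU A:t2 (5c) ⇒ 5c, clock 24
[4] DMA t4→A (8c) ∥ CU B:t3 (6c) ⇒ 8c, clock 32
[5] DMA t5→B (6c) ∥ CU A:t4 (6c) ⇒ 6c, clock 38
[6] DMA t6→A (5c) ∥ CU B:t5 (3c) ⇒ 5c, clock 43
[7] DMA idle ∥ CU A:t6 (5c) ⇒ 5c, clock 48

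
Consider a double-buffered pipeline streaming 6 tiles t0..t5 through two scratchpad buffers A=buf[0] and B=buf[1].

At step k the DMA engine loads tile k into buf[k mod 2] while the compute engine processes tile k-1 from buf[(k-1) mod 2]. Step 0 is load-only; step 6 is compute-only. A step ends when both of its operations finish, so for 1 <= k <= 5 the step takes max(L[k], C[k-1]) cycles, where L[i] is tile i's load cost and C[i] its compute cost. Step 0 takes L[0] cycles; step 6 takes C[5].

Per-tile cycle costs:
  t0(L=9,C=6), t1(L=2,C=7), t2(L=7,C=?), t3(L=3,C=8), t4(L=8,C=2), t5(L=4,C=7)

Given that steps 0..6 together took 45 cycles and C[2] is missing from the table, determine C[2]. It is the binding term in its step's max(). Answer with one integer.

step 0: dur = L[0]=9 = 9
step 1: dur = max(L[1]=2, C[0]=6) = 6
step 2: dur = max(L[2]=7, C[1]=7) = 7
step 3: dur = max(L[3]=3, C[2]=?) = C[2]  (unknown; binding)
step 4: dur = max(L[4]=8, C[3]=8) = 8
step 5: dur = max(L[5]=4, C[4]=2) = 4
step 6: dur = C[5]=7 = 7
sum of known step durations = 41
dur[3] = total - known = 45 - 41 = 4
C[2] is the binding max in step 3, so C[2] = dur[3] = 4

C[2] = 4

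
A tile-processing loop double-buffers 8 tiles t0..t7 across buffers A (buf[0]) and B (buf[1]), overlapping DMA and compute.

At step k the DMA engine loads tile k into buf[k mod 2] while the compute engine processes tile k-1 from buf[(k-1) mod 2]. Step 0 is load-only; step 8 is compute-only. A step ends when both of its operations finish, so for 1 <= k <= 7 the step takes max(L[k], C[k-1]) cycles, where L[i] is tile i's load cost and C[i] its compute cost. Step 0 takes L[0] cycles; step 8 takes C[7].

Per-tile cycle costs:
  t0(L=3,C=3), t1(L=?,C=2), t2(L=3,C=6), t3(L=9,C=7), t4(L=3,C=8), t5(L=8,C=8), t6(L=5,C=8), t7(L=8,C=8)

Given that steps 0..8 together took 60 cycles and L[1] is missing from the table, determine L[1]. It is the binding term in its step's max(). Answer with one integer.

step 0: dur = L[0]=3 = 3
step 1: dur = max(L[1]=?, C[0]=3) = L[1]  (unknown; binding)
step 2: dur = max(L[2]=3, C[1]=2) = 3
step 3: dur = max(L[3]=9, C[2]=6) = 9
step 4: dur = max(L[4]=3, C[3]=7) = 7
step 5: dur = max(L[5]=8, C[4]=8) = 8
step 6: dur = max(L[6]=5, C[5]=8) = 8
step 7: dur = max(L[7]=8, C[6]=8) = 8
step 8: dur = C[7]=8 = 8
sum of known step durations = 54
dur[1] = total - known = 60 - 54 = 6
L[1] is the binding max in step 1, so L[1] = dur[1] = 6

L[1] = 6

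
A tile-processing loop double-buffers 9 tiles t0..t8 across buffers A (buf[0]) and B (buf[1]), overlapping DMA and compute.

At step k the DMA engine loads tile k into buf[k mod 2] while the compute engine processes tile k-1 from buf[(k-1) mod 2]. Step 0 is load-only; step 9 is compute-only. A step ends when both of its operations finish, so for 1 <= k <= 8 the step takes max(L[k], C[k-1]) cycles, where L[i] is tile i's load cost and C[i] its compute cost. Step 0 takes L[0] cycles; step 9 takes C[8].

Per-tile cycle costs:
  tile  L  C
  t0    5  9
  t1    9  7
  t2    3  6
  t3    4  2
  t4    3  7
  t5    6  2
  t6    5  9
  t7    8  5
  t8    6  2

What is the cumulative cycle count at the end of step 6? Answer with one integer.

[0] DMA t0→A (5c) ∥ CU idle ⇒ 5c, clock 5
[1] DMA t1→B (9c) ∥ CU A:t0 (9c) ⇒ 9c, clock 14
[2] DMA t2→A (3c) ∥ CU B:t1 (7c) ⇒ 7c, clock 21
[3] DMA t3→B (4c) ∥ CU A:t2 (6c) ⇒ 6c, clock 27
[4] DMA t4→A (3c) ∥ CU B:t3 (2c) ⇒ 3c, clock 30
[5] DMA t5→B (6c) ∥ CU A:t4 (7c) ⇒ 7c, clock 37
[6] DMA t6→A (5c) ∥ CU B:t5 (2c) ⇒ 5c, clock 42
[7] DMA t7→B (8c) ∥ CU A:t6 (9c) ⇒ 9c, clock 51
[8] DMA t8→A (6c) ∥ CU B:t7 (5c) ⇒ 6c, clock 57
[9] DMA idle ∥ CU A:t8 (2c) ⇒ 2c, clock 59

end_cycle[6] = 42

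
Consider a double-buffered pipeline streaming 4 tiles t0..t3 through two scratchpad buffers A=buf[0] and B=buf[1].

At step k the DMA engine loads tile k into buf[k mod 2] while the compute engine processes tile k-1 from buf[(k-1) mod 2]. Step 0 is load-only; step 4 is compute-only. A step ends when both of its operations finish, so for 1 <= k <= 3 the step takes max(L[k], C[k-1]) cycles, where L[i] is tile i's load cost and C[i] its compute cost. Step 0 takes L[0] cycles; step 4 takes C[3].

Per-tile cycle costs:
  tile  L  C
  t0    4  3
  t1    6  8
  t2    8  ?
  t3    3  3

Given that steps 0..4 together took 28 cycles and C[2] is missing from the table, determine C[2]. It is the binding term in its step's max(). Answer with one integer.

step 0 | dur = L[0]=4 = 4
step 1 | dur = max(L[1]=6, C[0]=3) = 6
step 2 | dur = max(L[2]=8, C[1]=8) = 8
step 3 | dur = max(L[3]=3, C[2]=?) = C[2]  (unknown; binding)
step 4 | dur = C[3]=3 = 3
sum of known step durations = 21
dur[3] = total - known = 28 - 21 = 7
C[2] is the binding max in step 3, so C[2] = dur[3] = 7

C[2] = 7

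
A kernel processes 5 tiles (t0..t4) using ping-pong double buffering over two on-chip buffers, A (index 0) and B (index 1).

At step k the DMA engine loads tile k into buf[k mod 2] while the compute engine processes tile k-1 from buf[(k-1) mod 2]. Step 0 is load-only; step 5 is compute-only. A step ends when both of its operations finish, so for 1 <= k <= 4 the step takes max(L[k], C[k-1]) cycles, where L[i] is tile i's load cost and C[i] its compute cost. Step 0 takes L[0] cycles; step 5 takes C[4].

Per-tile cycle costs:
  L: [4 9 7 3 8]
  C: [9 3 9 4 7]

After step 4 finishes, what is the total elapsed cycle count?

end_cycle[4] = 37

k=0 load=t0/4c comp=- wait=4 total=4
k=1 load=t1/9c comp=t0/9c wait=9 total=13
k=2 load=t2/7c comp=t1/3c wait=7 total=20
k=3 load=t3/3c comp=t2/9c wait=9 total=29
k=4 load=t4/8c comp=t3/4c wait=8 total=37
k=5 load=- comp=t4/7c wait=7 total=44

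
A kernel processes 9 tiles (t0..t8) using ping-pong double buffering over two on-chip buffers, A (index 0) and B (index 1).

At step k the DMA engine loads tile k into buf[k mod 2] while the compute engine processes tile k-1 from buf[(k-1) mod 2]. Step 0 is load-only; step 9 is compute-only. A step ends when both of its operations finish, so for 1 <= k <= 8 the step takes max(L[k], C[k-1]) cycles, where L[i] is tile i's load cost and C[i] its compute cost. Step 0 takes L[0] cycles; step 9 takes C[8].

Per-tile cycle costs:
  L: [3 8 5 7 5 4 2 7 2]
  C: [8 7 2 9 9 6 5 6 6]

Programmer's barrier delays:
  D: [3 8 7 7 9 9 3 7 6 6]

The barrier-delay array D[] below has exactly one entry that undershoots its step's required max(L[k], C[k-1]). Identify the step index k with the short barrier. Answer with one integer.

hazard at step 6

k=0 barrier L[0]=3→3c, D[0]=3 ok
k=1 barrier max(L[1]=8,C[0]=8)→8c, D[1]=8 ok
k=2 barrier max(L[2]=5,C[1]=7)→7c, D[2]=7 ok
k=3 barrier max(L[3]=7,C[2]=2)→7c, D[3]=7 ok
k=4 barrier max(L[4]=5,C[3]=9)→9c, D[4]=9 ok
k=5 barrier max(L[5]=4,C[4]=9)→9c, D[5]=9 ok
k=6 barrier max(L[6]=2,C[5]=6)→6c, D[6]=3 SHORT
k=7 barrier max(L[7]=7,C[6]=5)→7c, D[7]=7 ok
k=8 barrier max(L[8]=2,C[7]=6)→6c, D[8]=6 ok
k=9 barrier C[8]=6→6c, D[9]=6 ok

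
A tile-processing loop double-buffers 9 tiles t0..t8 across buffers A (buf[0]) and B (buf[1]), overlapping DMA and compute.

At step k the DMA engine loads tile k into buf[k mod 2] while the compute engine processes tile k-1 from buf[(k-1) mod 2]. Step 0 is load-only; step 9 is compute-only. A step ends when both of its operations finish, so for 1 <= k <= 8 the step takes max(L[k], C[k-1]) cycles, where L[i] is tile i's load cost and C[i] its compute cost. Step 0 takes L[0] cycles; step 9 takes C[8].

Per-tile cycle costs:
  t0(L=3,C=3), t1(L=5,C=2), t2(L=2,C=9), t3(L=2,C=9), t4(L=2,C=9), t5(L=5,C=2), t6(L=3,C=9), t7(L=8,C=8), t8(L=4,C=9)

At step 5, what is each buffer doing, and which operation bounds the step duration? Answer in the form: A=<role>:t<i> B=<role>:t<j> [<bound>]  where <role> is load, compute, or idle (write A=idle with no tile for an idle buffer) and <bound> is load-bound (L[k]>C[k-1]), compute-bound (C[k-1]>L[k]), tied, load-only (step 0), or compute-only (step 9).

  0. 3=3c; end=3; A:t0 B:-
  1. max(5,3)=5c; end=8; A:t0 B:t1
  2. max(2,2)=2c; end=10; A:t2 B:t1
  3. max(2,9)=9c; end=19; A:t2 B:t3
  4. max(2,9)=9c; end=28; A:t4 B:t3
  5. max(5,9)=9c; end=37; A:t4 B:t5
  6. max(3,2)=3c; end=40; A:t6 B:t5
  7. max(8,9)=9c; end=49; A:t6 B:t7
  8. max(4,8)=8c; end=57; A:t8 B:t7
  9. 9=9c; end=66; A:t8 B:t7

step 5: A=compute:t4 B=load:t5 [compute-bound]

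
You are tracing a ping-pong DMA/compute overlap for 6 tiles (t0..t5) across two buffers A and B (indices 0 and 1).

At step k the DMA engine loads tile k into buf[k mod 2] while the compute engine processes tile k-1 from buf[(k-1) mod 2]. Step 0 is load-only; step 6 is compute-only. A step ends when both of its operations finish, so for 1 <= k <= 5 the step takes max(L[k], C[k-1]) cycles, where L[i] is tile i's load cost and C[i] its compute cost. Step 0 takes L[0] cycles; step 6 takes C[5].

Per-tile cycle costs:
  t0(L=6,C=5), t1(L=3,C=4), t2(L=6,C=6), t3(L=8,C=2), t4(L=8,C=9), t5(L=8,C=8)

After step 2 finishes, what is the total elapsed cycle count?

end_cycle[2] = 17

[0] DMA t0→A (6c) ∥ CU idle ⇒ 6c, clock 6
[1] DMA t1→B (3c) ∥ CU A:t0 (5c) ⇒ 5c, clock 11
[2] DMA t2→A (6c) ∥ CU B:t1 (4c) ⇒ 6c, clock 17
[3] DMA t3→B (8c) ∥ CU A:t2 (6c) ⇒ 8c, clock 25
[4] DMA t4→A (8c) ∥ CU B:t3 (2c) ⇒ 8c, clock 33
[5] DMA t5→B (8c) ∥ CU A:t4 (9c) ⇒ 9c, clock 42
[6] DMA idle ∥ CU B:t5 (8c) ⇒ 8c, clock 50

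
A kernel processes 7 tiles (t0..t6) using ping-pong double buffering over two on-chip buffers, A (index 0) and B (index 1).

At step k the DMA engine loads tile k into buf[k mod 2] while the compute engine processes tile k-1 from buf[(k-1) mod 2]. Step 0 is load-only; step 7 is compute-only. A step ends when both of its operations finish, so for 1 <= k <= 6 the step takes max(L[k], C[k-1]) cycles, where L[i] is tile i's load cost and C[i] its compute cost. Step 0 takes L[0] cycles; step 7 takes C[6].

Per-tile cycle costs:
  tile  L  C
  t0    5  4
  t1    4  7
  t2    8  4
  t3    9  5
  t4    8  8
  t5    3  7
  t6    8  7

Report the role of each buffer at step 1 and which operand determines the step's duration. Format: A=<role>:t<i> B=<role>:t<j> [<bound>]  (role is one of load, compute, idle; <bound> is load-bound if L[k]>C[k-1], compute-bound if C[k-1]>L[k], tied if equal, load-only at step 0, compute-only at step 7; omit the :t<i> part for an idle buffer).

step 1: A=compute:t0 B=load:t1 [tied]

step 0: L[0]=5 → dur=5, Σ=5 | A=load:t0 B=idle [load-only]
step 1: L[1]=4 C[0]=4 → dur=4, Σ=9 | A=compute:t0 B=load:t1 [tied]
step 2: L[2]=8 C[1]=7 → dur=8, Σ=17 | A=load:t2 B=compute:t1 [load-bound]
step 3: L[3]=9 C[2]=4 → dur=9, Σ=26 | A=compute:t2 B=load:t3 [load-bound]
step 4: L[4]=8 C[3]=5 → dur=8, Σ=34 | A=load:t4 B=compute:t3 [load-bound]
step 5: L[5]=3 C[4]=8 → dur=8, Σ=42 | A=compute:t4 B=load:t5 [compute-bound]
step 6: L[6]=8 C[5]=7 → dur=8, Σ=50 | A=load:t6 B=compute:t5 [load-bound]
step 7: C[6]=7 → dur=7, Σ=57 | A=compute:t6 B=idle [compute-only]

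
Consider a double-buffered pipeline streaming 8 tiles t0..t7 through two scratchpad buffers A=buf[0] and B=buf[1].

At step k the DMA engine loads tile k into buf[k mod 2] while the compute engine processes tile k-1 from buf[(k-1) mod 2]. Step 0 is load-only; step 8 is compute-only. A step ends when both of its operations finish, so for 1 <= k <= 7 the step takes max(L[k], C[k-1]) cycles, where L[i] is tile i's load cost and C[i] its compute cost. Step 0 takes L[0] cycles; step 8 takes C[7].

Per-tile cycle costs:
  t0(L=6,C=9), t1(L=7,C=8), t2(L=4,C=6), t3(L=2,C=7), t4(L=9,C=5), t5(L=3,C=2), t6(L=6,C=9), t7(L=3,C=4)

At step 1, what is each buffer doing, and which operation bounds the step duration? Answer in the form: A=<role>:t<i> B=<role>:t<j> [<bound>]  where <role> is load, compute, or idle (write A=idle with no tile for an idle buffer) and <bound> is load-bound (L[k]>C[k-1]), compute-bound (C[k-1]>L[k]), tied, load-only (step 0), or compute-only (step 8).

step 1: A=compute:t0 B=load:t1 [compute-bound]

  0. 6=6c; end=6; A:t0 B:-
  1. max(7,9)=9c; end=15; A:t0 B:t1
  2. max(4,8)=8c; end=23; A:t2 B:t1
  3. max(2,6)=6c; end=29; A:t2 B:t3
  4. max(9,7)=9c; end=38; A:t4 B:t3
  5. max(3,5)=5c; end=43; A:t4 B:t5
  6. max(6,2)=6c; end=49; A:t6 B:t5
  7. max(3,9)=9c; end=58; A:t6 B:t7
  8. 4=4c; end=62; A:t6 B:t7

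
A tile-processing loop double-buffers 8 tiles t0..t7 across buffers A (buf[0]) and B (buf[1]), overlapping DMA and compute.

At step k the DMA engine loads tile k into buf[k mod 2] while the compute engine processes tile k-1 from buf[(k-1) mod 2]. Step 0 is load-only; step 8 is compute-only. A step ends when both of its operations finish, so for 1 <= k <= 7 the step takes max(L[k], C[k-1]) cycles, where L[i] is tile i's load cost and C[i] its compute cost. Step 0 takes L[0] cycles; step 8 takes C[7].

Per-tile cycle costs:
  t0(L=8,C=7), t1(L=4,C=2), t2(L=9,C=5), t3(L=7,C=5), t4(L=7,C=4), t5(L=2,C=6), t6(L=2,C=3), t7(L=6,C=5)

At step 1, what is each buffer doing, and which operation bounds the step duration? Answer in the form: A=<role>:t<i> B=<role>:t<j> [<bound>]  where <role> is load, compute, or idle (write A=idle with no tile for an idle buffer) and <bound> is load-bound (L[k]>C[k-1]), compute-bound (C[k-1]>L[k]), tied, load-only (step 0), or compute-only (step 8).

step 1: A=compute:t0 B=load:t1 [compute-bound]

step 0: L[0]=8 → dur=8, Σ=8 | A=load:t0 B=idle [load-only]
step 1: L[1]=4 C[0]=7 → dur=7, Σ=15 | A=compute:t0 B=load:t1 [compute-bound]
step 2: L[2]=9 C[1]=2 → dur=9, Σ=24 | A=load:t2 B=compute:t1 [load-bound]
step 3: L[3]=7 C[2]=5 → dur=7, Σ=31 | A=compute:t2 B=load:t3 [load-bound]
step 4: L[4]=7 C[3]=5 → dur=7, Σ=38 | A=load:t4 B=compute:t3 [load-bound]
step 5: L[5]=2 C[4]=4 → dur=4, Σ=42 | A=compute:t4 B=load:t5 [compute-bound]
step 6: L[6]=2 C[5]=6 → dur=6, Σ=48 | A=load:t6 B=compute:t5 [compute-bound]
step 7: L[7]=6 C[6]=3 → dur=6, Σ=54 | A=compute:t6 B=load:t7 [load-bound]
step 8: C[7]=5 → dur=5, Σ=59 | A=idle B=compute:t7 [compute-only]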